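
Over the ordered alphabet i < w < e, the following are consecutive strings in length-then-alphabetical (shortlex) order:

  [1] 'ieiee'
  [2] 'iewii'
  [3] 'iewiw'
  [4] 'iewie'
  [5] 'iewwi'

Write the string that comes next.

Find the rightmost character of iewwi below e, bump it to the next letter, and reset everything to its right to i.

iewww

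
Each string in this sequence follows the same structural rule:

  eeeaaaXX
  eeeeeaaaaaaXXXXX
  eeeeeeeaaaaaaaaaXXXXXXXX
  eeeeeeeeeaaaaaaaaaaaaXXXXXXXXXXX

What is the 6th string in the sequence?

Reading off run lengths: e runs 3, 5, 7, 9; a runs 3, 6, 9, 12; X runs 2, 5, 8, 11 — each is linear in n (n = 1, 2, …).
At n = 6 the blocks have lengths 13, 18, 17.

eeeeeeeeeeeeeaaaaaaaaaaaaaaaaaaXXXXXXXXXXXXXXXXX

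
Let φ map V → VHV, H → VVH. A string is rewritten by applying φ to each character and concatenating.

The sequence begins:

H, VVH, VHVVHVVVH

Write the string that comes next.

Expanding VHVVHVVVH: V→VHV, H→VVH, V→VHV, V→VHV, H→VVH, V→VHV, V→VHV, V→VHV, H→VVH. Concatenated: VHV VVH VHV VHV VVH VHV VHV VHV VVH.

VHVVVHVHVVHVVVHVHVVHVVHVVVH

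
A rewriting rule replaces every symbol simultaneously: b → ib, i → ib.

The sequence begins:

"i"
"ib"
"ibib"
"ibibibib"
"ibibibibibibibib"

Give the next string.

Applying the rule to each of the 16 symbols of ibibibibibibibib gives the pieces ib ib ib ib ib ib ib ib ib ib ib ib ib ib ib ib, which concatenate to the answer.

ibibibibibibibibibibibibibibibib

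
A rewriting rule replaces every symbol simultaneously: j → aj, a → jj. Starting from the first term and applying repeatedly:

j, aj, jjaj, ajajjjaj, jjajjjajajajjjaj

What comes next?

φ(jjajjjajajajjjaj) expands symbol-by-symbol to aj aj jj aj aj aj jj aj jj aj jj aj aj aj jj aj; joining the 16 pieces gives the next term.

ajajjjajajajjjajjjajjjajajajjjaj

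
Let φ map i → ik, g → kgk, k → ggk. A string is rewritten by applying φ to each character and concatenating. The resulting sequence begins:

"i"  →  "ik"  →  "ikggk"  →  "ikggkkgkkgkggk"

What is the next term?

Replace each of the 14 characters of ikggkkgkkgkggk in place — ik ggk kgk kgk ggk ggk kgk ggk ggk kgk ggk kgk kgk ggk — and concatenate.

ikggkkgkkgkggkggkkgkggkggkkgkggkkgkkgkggk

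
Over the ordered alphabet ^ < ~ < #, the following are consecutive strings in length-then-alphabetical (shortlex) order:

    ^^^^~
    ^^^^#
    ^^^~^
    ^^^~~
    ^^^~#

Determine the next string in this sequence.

^^^#^

Treat ^^^~# as a base-3 numeral over the given alphabet and add one, carrying through any trailing #'s.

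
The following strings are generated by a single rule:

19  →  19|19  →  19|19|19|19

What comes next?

Each string is two copies of the previous one joined by '|'.
Doubling 19|19|19|19 with '|' between the halves:

19|19|19|19|19|19|19|19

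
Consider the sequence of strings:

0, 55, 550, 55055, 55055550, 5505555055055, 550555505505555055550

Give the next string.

5505555055055550555505505555055055

Each term (from the third on) is the previous term followed by the one before it: term 3 = 55·0 = 550.
Continuing: 550555505505555055550 · 5505555055055 gives term 8.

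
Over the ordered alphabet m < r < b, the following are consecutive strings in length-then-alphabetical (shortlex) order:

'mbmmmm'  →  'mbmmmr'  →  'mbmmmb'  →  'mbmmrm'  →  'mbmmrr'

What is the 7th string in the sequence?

Advancing 2 positions from mbmmrr through mbmmrr → mbmmrb reaches term 7.

mbmmbm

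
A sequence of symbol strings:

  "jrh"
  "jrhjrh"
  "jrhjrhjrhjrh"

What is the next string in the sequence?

s(k+1) = s(k)·s(k) — each term doubles the last.
Doubling jrhjrhjrhjrh:

jrhjrhjrhjrhjrhjrhjrhjrh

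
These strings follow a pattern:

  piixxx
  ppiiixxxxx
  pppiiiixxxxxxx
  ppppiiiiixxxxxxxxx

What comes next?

Reading off run lengths: p runs 1, 2, 3, 4; i runs 2, 3, 4, 5; x runs 3, 5, 7, 9 — each is linear in n (n = 1, 2, …).
Setting n = 5 gives 5, 6, 11 characters in each block.

pppppiiiiiixxxxxxxxxxx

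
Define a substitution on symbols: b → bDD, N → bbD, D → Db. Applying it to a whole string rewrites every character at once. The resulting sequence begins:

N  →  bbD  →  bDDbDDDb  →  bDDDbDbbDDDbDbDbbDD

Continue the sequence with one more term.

bDDDbDbDbbDDDbbDDbDDDbDbDbbDDDbbDDDbbDDbDDDbDb

φ(bDDDbDbbDDDbDbDbbDD) expands symbol-by-symbol to bDD Db Db Db bDD Db bDD bDD Db Db Db bDD Db bDD Db bDD bDD Db Db; joining the 19 pieces gives the next term.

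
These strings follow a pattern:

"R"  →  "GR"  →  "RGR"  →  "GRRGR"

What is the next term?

RGRGRRGR

This is a Fibonacci-style word recurrence s(k) = s(k−2)·s(k−1): e.g. R·GR = RGR.
The next term joins RGR and GRRGR.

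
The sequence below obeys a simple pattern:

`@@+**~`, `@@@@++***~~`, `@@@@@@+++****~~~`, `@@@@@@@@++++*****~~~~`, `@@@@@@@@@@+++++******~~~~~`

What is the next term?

@@@@@@@@@@@@++++++*******~~~~~~

Term n consists of 2n @'s, followed by n +'s, followed by n+1 *'s, followed by n ~'s (n = 1, 2, …).
For the next term, n = 6, so the run lengths are 12, 6, 7, 6.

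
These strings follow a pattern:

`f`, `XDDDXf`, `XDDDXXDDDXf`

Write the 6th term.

The strings grow by a fixed prefix XDDDX each time.
From XDDDXXDDDXf, 3 further steps: XDDDXXDDDXf → XDDDXXDDDXXDDDXf → XDDDXXDDDXXDDDXXDDDXf → (answer).

XDDDXXDDDXXDDDXXDDDXXDDDXf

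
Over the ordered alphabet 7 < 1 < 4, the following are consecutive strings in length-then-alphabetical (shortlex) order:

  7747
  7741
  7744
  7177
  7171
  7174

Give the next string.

7117

Find the rightmost character of 7174 below 4, bump it to the next letter, and reset everything to its right to 7.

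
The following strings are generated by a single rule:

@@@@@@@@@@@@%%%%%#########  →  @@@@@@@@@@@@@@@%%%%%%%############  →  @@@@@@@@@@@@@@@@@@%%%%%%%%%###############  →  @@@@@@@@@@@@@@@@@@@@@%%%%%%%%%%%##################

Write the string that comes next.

@@@@@@@@@@@@@@@@@@@@@@@@%%%%%%%%%%%%%#####################

Term n consists of 3n+3 @'s, followed by 2n-1 %'s, followed by 3n #'s, where the shown terms are n = 3, 4, 5, 6.
For the next term, n = 7, so the run lengths are 24, 13, 21.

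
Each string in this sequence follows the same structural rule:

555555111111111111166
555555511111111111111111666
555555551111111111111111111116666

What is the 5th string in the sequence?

Each string has the form 5^{n+3} 1^{4n+1} 6^{n-1}, where the shown terms are n = 3, 4, 5.
Setting n = 7 gives 10, 29, 6 characters in each block.

555555555511111111111111111111111111111666666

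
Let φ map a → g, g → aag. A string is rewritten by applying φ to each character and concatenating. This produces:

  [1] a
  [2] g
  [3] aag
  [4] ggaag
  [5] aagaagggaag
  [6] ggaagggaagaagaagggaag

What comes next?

φ(ggaagggaagaagaagggaag) expands symbol-by-symbol to aag aag g g aag aag aag g g aag g g aag g g aag aag aag g g aag; joining the 21 pieces gives the next term.

aagaagggaagaagaagggaagggaagggaagaagaagggaag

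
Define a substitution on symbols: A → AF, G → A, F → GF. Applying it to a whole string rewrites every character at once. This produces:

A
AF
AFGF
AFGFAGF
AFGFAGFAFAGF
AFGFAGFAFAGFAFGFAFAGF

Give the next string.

Replace each of the 21 characters of AFGFAGFAFAGFAFGFAFAGF in place — AF GF A GF AF A GF AF GF AF A GF AF GF A GF AF GF AF A GF — and concatenate.

AFGFAGFAFAGFAFGFAFAGFAFGFAGFAFGFAFAGF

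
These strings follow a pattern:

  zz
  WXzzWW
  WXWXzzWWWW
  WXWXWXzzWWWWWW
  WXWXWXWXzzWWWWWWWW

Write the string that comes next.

WXWXWXWXWXzzWWWWWWWWWW

s(k+1) = WX·s(k)·WW, so each term gains WX as a prefix and WW as a suffix.
So the next term is WX·WXWXWXWXzzWWWWWWWW·WW.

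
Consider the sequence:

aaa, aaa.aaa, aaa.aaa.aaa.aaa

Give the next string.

Every step duplicates the string with '.' between the halves.
One more doubling of aaa.aaa.aaa.aaa gives the answer.

aaa.aaa.aaa.aaa.aaa.aaa.aaa.aaa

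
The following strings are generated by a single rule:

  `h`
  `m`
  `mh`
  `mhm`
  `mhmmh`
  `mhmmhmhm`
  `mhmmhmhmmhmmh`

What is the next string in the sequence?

mhmmhmhmmhmmhmhmmhmhm

This is a Fibonacci-style word recurrence s(k) = s(k−1)·s(k−2): e.g. m·h = mh.
Continuing: mhmmhmhmmhmmh · mhmmhmhm gives term 8.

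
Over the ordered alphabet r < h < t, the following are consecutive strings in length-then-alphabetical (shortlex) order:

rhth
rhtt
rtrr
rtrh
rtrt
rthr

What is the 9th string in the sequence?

rttr

Stepping forward 3 times from rthr: rthr → rthh → rtht, then the target.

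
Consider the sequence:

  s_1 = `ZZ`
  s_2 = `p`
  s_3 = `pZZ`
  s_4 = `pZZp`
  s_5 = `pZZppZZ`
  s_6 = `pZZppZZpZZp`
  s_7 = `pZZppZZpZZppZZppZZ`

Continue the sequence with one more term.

pZZppZZpZZppZZppZZpZZppZZpZZp

This is a Fibonacci-style word recurrence s(k) = s(k−1)·s(k−2): e.g. p·ZZ = pZZ.
Continuing: pZZppZZpZZppZZppZZ · pZZppZZpZZp gives term 8.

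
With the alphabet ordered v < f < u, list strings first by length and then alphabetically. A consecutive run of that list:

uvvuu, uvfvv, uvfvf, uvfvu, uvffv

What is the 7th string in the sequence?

uvffu

Continuing the enumeration 2 steps past uvffv: uvffv → uvfff → (answer).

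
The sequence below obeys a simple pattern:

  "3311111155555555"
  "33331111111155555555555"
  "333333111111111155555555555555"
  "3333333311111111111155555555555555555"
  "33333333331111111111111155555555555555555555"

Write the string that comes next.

333333333333111111111111111155555555555555555555555

Term n consists of 2n-2 3's, followed by 2n+2 1's, followed by 3n+2 5's, where the shown terms are n = 2, 3, 4, 5, 6.
At n = 7 the blocks have lengths 12, 16, 23.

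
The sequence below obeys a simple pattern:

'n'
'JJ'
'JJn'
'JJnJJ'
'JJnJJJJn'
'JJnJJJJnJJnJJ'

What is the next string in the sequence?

JJnJJJJnJJnJJJJnJJJJn

From term 3 onward, concatenate the last term with the second-to-last: JJ·n = JJn, JJn·JJ = JJnJJ, …
Continuing: JJnJJJJnJJnJJ · JJnJJJJn gives term 7.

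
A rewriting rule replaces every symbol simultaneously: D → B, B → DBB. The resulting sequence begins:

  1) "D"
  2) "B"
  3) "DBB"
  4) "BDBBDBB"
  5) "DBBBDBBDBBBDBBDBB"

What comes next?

BDBBDBBDBBBDBBDBBBDBBDBBDBBBDBBDBBBDBBDBB

Applying the rule to each of the 17 symbols of DBBBDBBDBBBDBBDBB gives the pieces B DBB DBB DBB B DBB DBB B DBB DBB DBB B DBB DBB B DBB DBB, which concatenate to the answer.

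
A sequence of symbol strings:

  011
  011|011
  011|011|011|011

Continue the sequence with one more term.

Each string is two copies of the previous one joined by '|'.
One more doubling of 011|011|011|011 gives the answer.

011|011|011|011|011|011|011|011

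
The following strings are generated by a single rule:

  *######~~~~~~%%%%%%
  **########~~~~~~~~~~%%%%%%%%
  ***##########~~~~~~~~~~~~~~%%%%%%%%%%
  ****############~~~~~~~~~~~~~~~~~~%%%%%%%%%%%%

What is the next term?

*****##############~~~~~~~~~~~~~~~~~~~~~~%%%%%%%%%%%%%%

Reading off run lengths: * runs 1, 2, 3, 4; # runs 6, 8, 10, 12; ~ runs 6, 10, 14, 18; % runs 6, 8, 10, 12 — each is linear in n, where the shown terms are n = 2, 3, 4, 5.
For the next term, n = 6, so the run lengths are 5, 14, 22, 14.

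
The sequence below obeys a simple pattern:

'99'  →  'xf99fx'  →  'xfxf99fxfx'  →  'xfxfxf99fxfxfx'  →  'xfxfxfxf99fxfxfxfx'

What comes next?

s(k+1) = xf·s(k)·fx, so each term gains xf as a prefix and fx as a suffix.
Applying this once more to xfxfxfxf99fxfxfxfx:

xfxfxfxfxf99fxfxfxfxfx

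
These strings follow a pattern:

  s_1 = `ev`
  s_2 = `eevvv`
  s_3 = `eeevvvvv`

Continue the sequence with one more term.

eeeevvvvvvv

Each string has the form e^{n} v^{2n-1} (n = 1, 2, …).
For the next term, n = 4, so the run lengths are 4, 7.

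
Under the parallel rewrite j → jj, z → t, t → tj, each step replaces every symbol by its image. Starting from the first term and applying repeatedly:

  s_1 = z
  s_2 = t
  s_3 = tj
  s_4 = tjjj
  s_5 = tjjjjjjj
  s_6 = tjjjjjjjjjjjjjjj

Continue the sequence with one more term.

Rewriting the 16 symbols of tjjjjjjjjjjjjjjj one by one yields tj jj jj jj jj jj jj jj jj jj jj jj jj jj jj jj; concatenated:

tjjjjjjjjjjjjjjjjjjjjjjjjjjjjjjj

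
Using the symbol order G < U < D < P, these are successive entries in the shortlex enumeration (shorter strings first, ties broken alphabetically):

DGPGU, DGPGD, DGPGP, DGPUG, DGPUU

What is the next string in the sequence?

Treat DGPUU as a base-4 numeral over the given alphabet and add one, carrying through any trailing P's.

DGPUD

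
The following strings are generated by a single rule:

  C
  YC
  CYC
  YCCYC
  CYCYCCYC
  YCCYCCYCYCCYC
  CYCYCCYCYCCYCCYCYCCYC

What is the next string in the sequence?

Each term (from the third on) is the two preceding terms concatenated in order: term 3 = C·YC = CYC.
So term 8 is YCCYCCYCYCCYC·CYCYCCYCYCCYCCYCYCCYC.

YCCYCCYCYCCYCCYCYCCYCYCCYCCYCYCCYC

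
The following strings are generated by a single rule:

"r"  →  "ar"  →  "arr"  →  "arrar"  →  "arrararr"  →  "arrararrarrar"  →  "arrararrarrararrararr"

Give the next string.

This is a Fibonacci-style word recurrence s(k) = s(k−1)·s(k−2): e.g. ar·r = arr.
The next term joins arrararrarrararrararr and arrararrarrar.

arrararrarrararrararrarrararrarrar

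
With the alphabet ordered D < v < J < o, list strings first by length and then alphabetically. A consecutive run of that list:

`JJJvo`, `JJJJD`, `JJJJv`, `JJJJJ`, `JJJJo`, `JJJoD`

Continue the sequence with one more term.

JJJov

Find the rightmost character of JJJoD below o, bump it to the next letter, and reset everything to its right to D.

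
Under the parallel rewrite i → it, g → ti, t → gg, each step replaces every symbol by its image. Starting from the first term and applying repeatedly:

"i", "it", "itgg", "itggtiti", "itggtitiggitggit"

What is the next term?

φ(itggtitiggitggit) expands symbol-by-symbol to it gg ti ti gg it gg it ti ti it gg ti ti it gg; joining the 16 pieces gives the next term.

itggtitiggitggittitiitggtitiitgg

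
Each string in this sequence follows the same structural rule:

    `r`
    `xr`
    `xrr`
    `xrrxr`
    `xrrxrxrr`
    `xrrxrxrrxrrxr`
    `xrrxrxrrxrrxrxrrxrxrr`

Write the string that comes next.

Each term (from the third on) is the previous term followed by the one before it: term 3 = xr·r = xrr.
So term 8 is xrrxrxrrxrrxrxrrxrxrr·xrrxrxrrxrrxr.

xrrxrxrrxrrxrxrrxrxrrxrrxrxrrxrrxr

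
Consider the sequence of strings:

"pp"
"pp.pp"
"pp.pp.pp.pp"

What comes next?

s(k+1) = s(k)·.·s(k) — each term doubles the last with '.' between the halves.
So the next term is two copies of pp.pp.pp.pp with '.' between the halves.

pp.pp.pp.pp.pp.pp.pp.pp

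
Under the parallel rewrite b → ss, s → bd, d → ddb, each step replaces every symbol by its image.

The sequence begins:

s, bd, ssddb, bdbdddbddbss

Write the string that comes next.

ssddbssddbddbddbssddbddbssbdbd

Rewriting each symbol of bdbdddbddbss: b→ss, d→ddb, b→ss, d→ddb, d→ddb, d→ddb, b→ss, d→ddb, d→ddb, b→ss, s→bd, s→bd, which concatenates to ss ddb ss ddb ddb ddb ss ddb ddb ss bd bd.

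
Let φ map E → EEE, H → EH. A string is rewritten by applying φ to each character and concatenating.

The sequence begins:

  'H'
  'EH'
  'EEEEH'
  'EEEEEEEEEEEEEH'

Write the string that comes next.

Rewriting the 14 symbols of EEEEEEEEEEEEEH one by one yields EEE EEE EEE EEE EEE EEE EEE EEE EEE EEE EEE EEE EEE EH; concatenated:

EEEEEEEEEEEEEEEEEEEEEEEEEEEEEEEEEEEEEEEEH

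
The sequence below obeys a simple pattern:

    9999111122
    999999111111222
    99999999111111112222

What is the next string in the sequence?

9999999999111111111122222

Each string has the form 9^{2n} 1^{2n} 2^{n}, where the shown terms are n = 2, 3, 4.
At n = 5 the blocks have lengths 10, 10, 5.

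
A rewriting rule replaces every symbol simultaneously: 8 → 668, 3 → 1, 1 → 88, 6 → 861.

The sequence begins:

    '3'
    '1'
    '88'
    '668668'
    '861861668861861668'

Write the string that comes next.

φ(861861668861861668) expands symbol-by-symbol to 668 861 88 668 861 88 861 861 668 668 861 88 668 861 88 861 861 668; joining the 18 pieces gives the next term.

66886188668861888618616686688618866886188861861668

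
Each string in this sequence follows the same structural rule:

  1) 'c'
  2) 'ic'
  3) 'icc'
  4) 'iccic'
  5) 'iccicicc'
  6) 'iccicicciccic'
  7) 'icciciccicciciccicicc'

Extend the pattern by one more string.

icciciccicciciccicicciccicicciccic

Each term (from the third on) is the previous term followed by the one before it: term 3 = ic·c = icc.
So term 8 is icciciccicciciccicicc·iccicicciccic.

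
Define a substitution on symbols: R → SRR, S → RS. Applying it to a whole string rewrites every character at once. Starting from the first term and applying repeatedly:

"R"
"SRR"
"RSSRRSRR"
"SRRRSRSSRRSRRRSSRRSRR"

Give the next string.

Replace each of the 21 characters of SRRRSRSSRRSRRRSSRRSRR in place — RS SRR SRR SRR RS SRR RS RS SRR SRR RS SRR SRR SRR RS RS SRR SRR RS SRR SRR — and concatenate.

RSSRRSRRSRRRSSRRRSRSSRRSRRRSSRRSRRSRRRSRSSRRSRRRSSRRSRR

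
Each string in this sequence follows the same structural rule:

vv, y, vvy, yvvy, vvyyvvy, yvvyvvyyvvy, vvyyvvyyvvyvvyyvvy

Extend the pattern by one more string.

This is a Fibonacci-style word recurrence s(k) = s(k−2)·s(k−1): e.g. vv·y = vvy.
Continuing: yvvyvvyyvvy · vvyyvvyyvvyvvyyvvy gives term 8.

yvvyvvyyvvyvvyyvvyyvvyvvyyvvy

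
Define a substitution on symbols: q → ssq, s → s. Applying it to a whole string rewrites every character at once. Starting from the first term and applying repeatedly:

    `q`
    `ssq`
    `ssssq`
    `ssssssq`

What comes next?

ssssssssq

Expanding ssssssq: s→s, s→s, s→s, s→s, s→s, s→s, q→ssq. Concatenated: s s s s s s ssq.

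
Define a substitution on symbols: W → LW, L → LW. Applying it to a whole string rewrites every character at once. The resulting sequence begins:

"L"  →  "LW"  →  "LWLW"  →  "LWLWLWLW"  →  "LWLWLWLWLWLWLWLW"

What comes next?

LWLWLWLWLWLWLWLWLWLWLWLWLWLWLWLW

Replace each of the 16 characters of LWLWLWLWLWLWLWLW in place — LW LW LW LW LW LW LW LW LW LW LW LW LW LW LW LW — and concatenate.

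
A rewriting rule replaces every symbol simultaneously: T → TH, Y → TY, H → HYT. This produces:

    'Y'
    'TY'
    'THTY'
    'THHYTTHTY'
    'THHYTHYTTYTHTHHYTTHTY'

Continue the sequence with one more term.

Applying the rule to each of the 21 symbols of THHYTHYTTYTHTHHYTTHTY gives the pieces TH HYT HYT TY TH HYT TY TH TH TY TH HYT TH HYT HYT TY TH TH HYT TH TY, which concatenate to the answer.

THHYTHYTTYTHHYTTYTHTHTYTHHYTTHHYTHYTTYTHTHHYTTHTY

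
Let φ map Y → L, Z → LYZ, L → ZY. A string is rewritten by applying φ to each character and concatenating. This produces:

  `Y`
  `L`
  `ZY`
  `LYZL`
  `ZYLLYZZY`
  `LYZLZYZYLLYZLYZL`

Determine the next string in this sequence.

Rewriting the 16 symbols of LYZLZYZYLLYZLYZL one by one yields ZY L LYZ ZY LYZ L LYZ L ZY ZY L LYZ ZY L LYZ ZY; concatenated:

ZYLLYZZYLYZLLYZLZYZYLLYZZYLLYZZY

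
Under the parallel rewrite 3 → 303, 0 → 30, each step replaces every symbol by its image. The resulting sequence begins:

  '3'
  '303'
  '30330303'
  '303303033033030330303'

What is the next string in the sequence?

Replace each of the 21 characters of 303303033033030330303 in place — 303 30 303 303 30 303 30 303 303 30 303 303 30 303 30 303 303 30 303 30 303 — and concatenate.

3033030330330303303033033030330330303303033033030330303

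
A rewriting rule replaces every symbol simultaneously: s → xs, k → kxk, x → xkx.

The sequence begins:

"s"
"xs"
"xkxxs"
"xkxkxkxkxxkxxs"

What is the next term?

φ(xkxkxkxkxxkxxs) expands symbol-by-symbol to xkx kxk xkx kxk xkx kxk xkx kxk xkx xkx kxk xkx xkx xs; joining the 14 pieces gives the next term.

xkxkxkxkxkxkxkxkxkxkxkxkxkxxkxkxkxkxxkxxs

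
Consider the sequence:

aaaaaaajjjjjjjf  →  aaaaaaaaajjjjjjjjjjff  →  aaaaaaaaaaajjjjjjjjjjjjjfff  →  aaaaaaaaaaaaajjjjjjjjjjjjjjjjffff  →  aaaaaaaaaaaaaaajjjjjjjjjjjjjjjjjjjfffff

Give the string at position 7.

Each string has the form a^{2n+3} j^{3n+1} f^{n-1}, where the shown terms are n = 2, 3, 4, 5, 6.
For term 7, n = 8, so the run lengths are 19, 25, 7.

aaaaaaaaaaaaaaaaaaajjjjjjjjjjjjjjjjjjjjjjjjjfffffff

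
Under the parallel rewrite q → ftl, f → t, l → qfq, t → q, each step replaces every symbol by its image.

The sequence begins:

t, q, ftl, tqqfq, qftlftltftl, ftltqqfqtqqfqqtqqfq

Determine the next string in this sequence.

Applying the rule to each of the 19 symbols of ftltqqfqtqqfqqtqqfq gives the pieces t q qfq q ftl ftl t ftl q ftl ftl t ftl ftl q ftl ftl t ftl, which concatenate to the answer.

tqqfqqftlftltftlqftlftltftlftlqftlftltftl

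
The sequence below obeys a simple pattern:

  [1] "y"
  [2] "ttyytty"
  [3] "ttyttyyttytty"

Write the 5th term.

ttyttyttyttyyttyttyttytty

Each term wraps the previous one in tty on the left and tty on the right.
From ttyttyyttytty, 2 further steps: ttyttyyttytty → ttyttyttyyttyttytty → (answer).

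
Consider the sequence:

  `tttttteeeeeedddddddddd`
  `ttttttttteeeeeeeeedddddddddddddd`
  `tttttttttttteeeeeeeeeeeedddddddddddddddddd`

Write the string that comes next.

Each string has the form t^{3n} e^{3n} d^{4n+2}, where the shown terms are n = 2, 3, 4.
At n = 5 the blocks have lengths 15, 15, 22.

ttttttttttttttteeeeeeeeeeeeeeedddddddddddddddddddddd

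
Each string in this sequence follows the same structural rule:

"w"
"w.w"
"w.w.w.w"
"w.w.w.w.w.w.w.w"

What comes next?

Every step duplicates the string with '.' between the halves.
One more doubling of w.w.w.w.w.w.w.w gives the answer.

w.w.w.w.w.w.w.w.w.w.w.w.w.w.w.w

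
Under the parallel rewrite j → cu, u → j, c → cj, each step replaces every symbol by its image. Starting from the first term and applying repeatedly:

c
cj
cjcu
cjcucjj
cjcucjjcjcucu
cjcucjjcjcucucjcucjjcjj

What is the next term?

cjcucjjcjcucucjcucjjcjjcjcucjjcjcucucjcucu

Applying the rule to each of the 23 symbols of cjcucjjcjcucucjcucjjcjj gives the pieces cj cu cj j cj cu cu cj cu cj j cj j cj cu cj j cj cu cu cj cu cu, which concatenate to the answer.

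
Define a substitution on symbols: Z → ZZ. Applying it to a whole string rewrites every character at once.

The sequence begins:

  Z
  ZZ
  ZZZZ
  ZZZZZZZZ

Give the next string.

Apply φ to ZZZZZZZZ symbol by symbol: Z→ZZ, Z→ZZ, Z→ZZ, Z→ZZ, Z→ZZ, Z→ZZ, Z→ZZ, Z→ZZ; joined: ZZ ZZ ZZ ZZ ZZ ZZ ZZ ZZ.

ZZZZZZZZZZZZZZZZ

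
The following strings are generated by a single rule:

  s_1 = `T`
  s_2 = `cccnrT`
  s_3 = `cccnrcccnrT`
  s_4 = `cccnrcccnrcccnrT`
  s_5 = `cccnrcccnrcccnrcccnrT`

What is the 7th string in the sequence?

cccnrcccnrcccnrcccnrcccnrcccnrT

Each term is the previous one with cccnr prepended.
From cccnrcccnrcccnrcccnrT, 2 further steps: cccnrcccnrcccnrcccnrT → cccnrcccnrcccnrcccnrcccnrT → (answer).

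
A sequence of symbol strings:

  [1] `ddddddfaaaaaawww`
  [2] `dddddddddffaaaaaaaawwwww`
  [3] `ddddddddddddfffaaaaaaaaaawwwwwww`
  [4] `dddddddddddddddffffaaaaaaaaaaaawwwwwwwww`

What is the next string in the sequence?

Term n consists of 3n d's, followed by n-1 f's, followed by 2n+2 a's, followed by 2n-1 w's, where the shown terms are n = 2, 3, 4, 5.
At n = 6 the blocks have lengths 18, 5, 14, 11.

ddddddddddddddddddfffffaaaaaaaaaaaaaawwwwwwwwwww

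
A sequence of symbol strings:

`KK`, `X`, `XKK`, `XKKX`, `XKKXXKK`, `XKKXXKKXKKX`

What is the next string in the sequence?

This is a Fibonacci-style word recurrence s(k) = s(k−1)·s(k−2): e.g. X·KK = XKK.
So term 7 is XKKXXKKXKKX·XKKXXKK.

XKKXXKKXKKXXKKXXKK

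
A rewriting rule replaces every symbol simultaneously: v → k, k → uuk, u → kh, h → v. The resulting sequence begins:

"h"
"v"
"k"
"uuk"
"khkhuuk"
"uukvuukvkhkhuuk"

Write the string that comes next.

khkhuukkkhkhuukkuukvuukvkhkhuuk

φ(uukvuukvkhkhuuk) expands symbol-by-symbol to kh kh uuk k kh kh uuk k uuk v uuk v kh kh uuk; joining the 15 pieces gives the next term.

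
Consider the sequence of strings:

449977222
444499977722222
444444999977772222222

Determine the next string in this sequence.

Reading off run lengths: 4 runs 2, 4, 6; 9 runs 2, 3, 4; 7 runs 2, 3, 4; 2 runs 3, 5, 7 — each is linear in n (n = 1, 2, …).
Setting n = 4 gives 8, 5, 5, 9 characters in each block.

444444449999977777222222222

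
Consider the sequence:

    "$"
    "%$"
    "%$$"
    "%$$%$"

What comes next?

%$$%$%$$

From term 3 onward, concatenate the last term with the second-to-last: %$·$ = %$$, %$$·%$ = %$$%$, …
The next term joins %$$%$ and %$$.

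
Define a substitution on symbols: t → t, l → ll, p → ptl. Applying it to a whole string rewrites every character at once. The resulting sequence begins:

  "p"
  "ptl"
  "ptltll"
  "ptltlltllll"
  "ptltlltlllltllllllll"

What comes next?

ptltlltlllltlllllllltllllllllllllllll

Replace each of the 20 characters of ptltlltlllltllllllll in place — ptl t ll t ll ll t ll ll ll ll t ll ll ll ll ll ll ll ll — and concatenate.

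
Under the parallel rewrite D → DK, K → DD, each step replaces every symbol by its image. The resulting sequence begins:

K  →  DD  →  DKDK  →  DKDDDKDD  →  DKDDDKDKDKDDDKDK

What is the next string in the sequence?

Replace each of the 16 characters of DKDDDKDKDKDDDKDK in place — DK DD DK DK DK DD DK DD DK DD DK DK DK DD DK DD — and concatenate.

DKDDDKDKDKDDDKDDDKDDDKDKDKDDDKDD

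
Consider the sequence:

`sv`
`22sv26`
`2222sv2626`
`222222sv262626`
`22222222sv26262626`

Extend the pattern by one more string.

2222222222sv2626262626

Every step adds 22 to the front and 26 to the end of the previous string.
So the next term is 22·22222222sv26262626·26.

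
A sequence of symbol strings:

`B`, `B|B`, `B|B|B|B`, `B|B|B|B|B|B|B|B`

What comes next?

B|B|B|B|B|B|B|B|B|B|B|B|B|B|B|B

s(k+1) = s(k)·|·s(k) — each term doubles the last with '|' between the halves.
One more doubling of B|B|B|B|B|B|B|B gives the answer.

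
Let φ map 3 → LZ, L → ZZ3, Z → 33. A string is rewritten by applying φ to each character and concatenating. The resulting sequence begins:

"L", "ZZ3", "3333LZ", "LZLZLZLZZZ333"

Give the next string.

Applying the rule to each of the 13 symbols of LZLZLZLZZZ333 gives the pieces ZZ3 33 ZZ3 33 ZZ3 33 ZZ3 33 33 33 LZ LZ LZ, which concatenate to the answer.

ZZ333ZZ333ZZ333ZZ3333333LZLZLZ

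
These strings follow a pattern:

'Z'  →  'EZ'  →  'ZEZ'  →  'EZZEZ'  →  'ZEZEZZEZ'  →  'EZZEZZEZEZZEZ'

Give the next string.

ZEZEZZEZEZZEZZEZEZZEZ

Each term (from the third on) is the two preceding terms concatenated in order: term 3 = Z·EZ = ZEZ.
The next term joins ZEZEZZEZ and EZZEZZEZEZZEZ.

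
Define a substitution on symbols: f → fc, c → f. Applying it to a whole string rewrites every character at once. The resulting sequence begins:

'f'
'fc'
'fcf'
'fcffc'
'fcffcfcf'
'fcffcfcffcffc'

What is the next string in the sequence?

Replace each of the 13 characters of fcffcfcffcffc in place — fc f fc fc f fc f fc fc f fc fc f — and concatenate.

fcffcfcffcffcfcffcfcf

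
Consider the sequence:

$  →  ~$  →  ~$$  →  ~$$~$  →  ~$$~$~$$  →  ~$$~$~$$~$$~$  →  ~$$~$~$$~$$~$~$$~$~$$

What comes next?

~$$~$~$$~$$~$~$$~$~$$~$$~$~$$~$$~$

This is a Fibonacci-style word recurrence s(k) = s(k−1)·s(k−2): e.g. ~$·$ = ~$$.
Continuing: ~$$~$~$$~$$~$~$$~$~$$ · ~$$~$~$$~$$~$ gives term 8.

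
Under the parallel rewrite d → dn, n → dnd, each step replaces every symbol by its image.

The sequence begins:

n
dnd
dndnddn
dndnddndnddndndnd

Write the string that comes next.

dndnddndnddndndnddndnddndndnddndnddndnddn

φ(dndnddndnddndndnd) expands symbol-by-symbol to dn dnd dn dnd dn dn dnd dn dnd dn dn dnd dn dnd dn dnd dn; joining the 17 pieces gives the next term.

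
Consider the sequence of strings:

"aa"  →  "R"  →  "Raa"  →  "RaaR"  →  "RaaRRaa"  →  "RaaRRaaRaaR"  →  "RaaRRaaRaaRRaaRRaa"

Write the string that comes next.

Each term (from the third on) is the previous term followed by the one before it: term 3 = R·aa = Raa.
So term 8 is RaaRRaaRaaRRaaRRaa·RaaRRaaRaaR.

RaaRRaaRaaRRaaRRaaRaaRRaaRaaR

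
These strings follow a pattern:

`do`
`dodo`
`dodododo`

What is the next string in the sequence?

Every step duplicates the string.
One more doubling of dodododo gives the answer.

dodododododododo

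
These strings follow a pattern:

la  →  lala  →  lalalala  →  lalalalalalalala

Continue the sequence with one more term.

Every step duplicates the string.
So the next term is two copies of lalalalalalalala.

lalalalalalalalalalalalalalalala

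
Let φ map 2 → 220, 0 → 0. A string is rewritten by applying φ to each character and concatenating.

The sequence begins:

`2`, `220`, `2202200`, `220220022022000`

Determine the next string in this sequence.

φ(220220022022000) expands symbol-by-symbol to 220 220 0 220 220 0 0 220 220 0 220 220 0 0 0; joining the 15 pieces gives the next term.

2202200220220002202200220220000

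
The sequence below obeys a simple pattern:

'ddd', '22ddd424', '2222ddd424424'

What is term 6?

2222222222ddd424424424424424

s(k+1) = 22·s(k)·424, so each term gains 22 as a prefix and 424 as a suffix.
From 2222ddd424424, 3 further steps: 2222ddd424424 → 222222ddd424424424 → 22222222ddd424424424424 → (answer).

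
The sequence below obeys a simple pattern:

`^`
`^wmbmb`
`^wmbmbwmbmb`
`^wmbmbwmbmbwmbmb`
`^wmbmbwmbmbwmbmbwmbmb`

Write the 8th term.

^wmbmbwmbmbwmbmbwmbmbwmbmbwmbmbwmbmb

The strings grow by a fixed suffix wmbmb each time.
From ^wmbmbwmbmbwmbmbwmbmb, 3 further steps: ^wmbmbwmbmbwmbmbwmbmb → ^wmbmbwmbmbwmbmbwmbmbwmbmb → ^wmbmbwmbmbwmbmbwmbmbwmbmbwmbmb → (answer).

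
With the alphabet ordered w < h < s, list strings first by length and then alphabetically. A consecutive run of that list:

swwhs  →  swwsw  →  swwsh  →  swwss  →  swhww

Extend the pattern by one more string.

swhwh

Find the rightmost character of swhww below s, bump it to the next letter, and reset everything to its right to w.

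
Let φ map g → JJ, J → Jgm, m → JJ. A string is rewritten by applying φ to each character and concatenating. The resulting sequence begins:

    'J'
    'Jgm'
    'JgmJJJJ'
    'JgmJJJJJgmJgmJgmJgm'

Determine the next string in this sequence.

JgmJJJJJgmJgmJgmJgmJgmJJJJJgmJJJJJgmJJJJJgmJJJJ

Applying the rule to each of the 19 symbols of JgmJJJJJgmJgmJgmJgm gives the pieces Jgm JJ JJ Jgm Jgm Jgm Jgm Jgm JJ JJ Jgm JJ JJ Jgm JJ JJ Jgm JJ JJ, which concatenate to the answer.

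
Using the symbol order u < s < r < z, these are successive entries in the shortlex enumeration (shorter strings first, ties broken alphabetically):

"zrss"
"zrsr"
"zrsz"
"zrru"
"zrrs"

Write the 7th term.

zrrz

Stepping forward 2 times from zrrs: zrrs → zrrr, then the target.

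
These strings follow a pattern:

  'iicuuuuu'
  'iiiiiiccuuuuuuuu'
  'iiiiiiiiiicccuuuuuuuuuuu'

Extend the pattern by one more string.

iiiiiiiiiiiiiiccccuuuuuuuuuuuuuu

Term n consists of 4n-2 i's, followed by n c's, followed by 3n+2 u's (n = 1, 2, …).
Setting n = 4 gives 14, 4, 14 characters in each block.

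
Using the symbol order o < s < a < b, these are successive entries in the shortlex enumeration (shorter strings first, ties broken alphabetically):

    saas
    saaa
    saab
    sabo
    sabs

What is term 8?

sboo

Advancing 3 positions from sabs through sabs → saba → sabb reaches term 8.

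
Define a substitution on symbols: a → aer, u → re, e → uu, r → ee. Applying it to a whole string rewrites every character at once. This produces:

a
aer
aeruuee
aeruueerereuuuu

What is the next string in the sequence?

aeruueerereuuuueeuueeuurererere

Replace each of the 15 characters of aeruueerereuuuu in place — aer uu ee re re uu uu ee uu ee uu re re re re — and concatenate.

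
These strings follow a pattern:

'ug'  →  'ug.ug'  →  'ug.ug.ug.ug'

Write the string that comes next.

ug.ug.ug.ug.ug.ug.ug.ug

Each string is two copies of the previous one joined by '.'.
One more doubling of ug.ug.ug.ug gives the answer.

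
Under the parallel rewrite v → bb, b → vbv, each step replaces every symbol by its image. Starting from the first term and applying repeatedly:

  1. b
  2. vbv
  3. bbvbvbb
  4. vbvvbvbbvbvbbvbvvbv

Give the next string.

bbvbvbbbbvbvbbvbvvbvbbvbvbbvbvvbvbbvbvbbbbvbvbb

Applying the rule to each of the 19 symbols of vbvvbvbbvbvbbvbvvbv gives the pieces bb vbv bb bb vbv bb vbv vbv bb vbv bb vbv vbv bb vbv bb bb vbv bb, which concatenate to the answer.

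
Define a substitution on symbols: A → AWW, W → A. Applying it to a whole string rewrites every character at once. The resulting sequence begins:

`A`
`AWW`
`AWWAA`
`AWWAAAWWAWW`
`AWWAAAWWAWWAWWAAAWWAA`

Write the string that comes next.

Rewriting the 21 symbols of AWWAAAWWAWWAWWAAAWWAA one by one yields AWW A A AWW AWW AWW A A AWW A A AWW A A AWW AWW AWW A A AWW AWW; concatenated:

AWWAAAWWAWWAWWAAAWWAAAWWAAAWWAWWAWWAAAWWAWW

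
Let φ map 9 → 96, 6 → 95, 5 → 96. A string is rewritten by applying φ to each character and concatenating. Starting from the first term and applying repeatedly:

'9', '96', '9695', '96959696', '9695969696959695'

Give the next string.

96959696969596959695969696959696

Applying the rule to each of the 16 symbols of 9695969696959695 gives the pieces 96 95 96 96 96 95 96 95 96 95 96 96 96 95 96 96, which concatenate to the answer.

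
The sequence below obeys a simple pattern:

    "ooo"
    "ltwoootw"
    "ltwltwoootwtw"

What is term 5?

ltwltwltwltwoootwtwtwtw

s(k+1) = ltw·s(k)·tw, so each term gains ltw as a prefix and tw as a suffix.
From ltwltwoootwtw, 2 further steps: ltwltwoootwtw → ltwltwltwoootwtwtw → (answer).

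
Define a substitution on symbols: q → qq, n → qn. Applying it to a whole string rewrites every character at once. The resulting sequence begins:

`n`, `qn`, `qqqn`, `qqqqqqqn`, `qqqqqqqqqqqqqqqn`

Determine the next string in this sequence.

qqqqqqqqqqqqqqqqqqqqqqqqqqqqqqqn

Applying the rule to each of the 16 symbols of qqqqqqqqqqqqqqqn gives the pieces qq qq qq qq qq qq qq qq qq qq qq qq qq qq qq qn, which concatenate to the answer.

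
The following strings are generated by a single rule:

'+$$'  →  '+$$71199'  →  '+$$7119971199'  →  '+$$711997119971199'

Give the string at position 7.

+$$711997119971199711997119971199

Every step adds 71199 to the end: s(k+1) = s(k)·71199.
From +$$711997119971199, 3 further steps: +$$711997119971199 → +$$71199711997119971199 → +$$7119971199711997119971199 → (answer).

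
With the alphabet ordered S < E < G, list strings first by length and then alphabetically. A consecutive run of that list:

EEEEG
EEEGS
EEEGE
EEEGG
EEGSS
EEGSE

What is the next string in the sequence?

EEGSG

The successor of EEGSE increments the rightmost position that isn't already G and resets every position after it to S.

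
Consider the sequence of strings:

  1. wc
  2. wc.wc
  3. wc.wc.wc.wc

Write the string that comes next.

Every step duplicates the string with '.' between the halves.
Doubling wc.wc.wc.wc with '.' between the halves:

wc.wc.wc.wc.wc.wc.wc.wc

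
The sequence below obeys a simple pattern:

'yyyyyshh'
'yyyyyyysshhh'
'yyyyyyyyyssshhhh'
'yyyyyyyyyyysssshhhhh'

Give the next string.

yyyyyyyyyyyyyssssshhhhhh

Each string has the form y^{2n+1} s^{n-1} h^{n}, where the shown terms are n = 2, 3, 4, 5.
Setting n = 6 gives 13, 5, 6 characters in each block.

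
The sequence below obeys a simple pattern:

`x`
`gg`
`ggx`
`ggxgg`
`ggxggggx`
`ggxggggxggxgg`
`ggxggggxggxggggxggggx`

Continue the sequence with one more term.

Each term (from the third on) is the previous term followed by the one before it: term 3 = gg·x = ggx.
Continuing: ggxggggxggxggggxggggx · ggxggggxggxgg gives term 8.

ggxggggxggxggggxggggxggxggggxggxgg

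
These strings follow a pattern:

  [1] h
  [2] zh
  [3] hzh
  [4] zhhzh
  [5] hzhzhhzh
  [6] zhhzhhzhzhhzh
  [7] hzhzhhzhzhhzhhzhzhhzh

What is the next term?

This is a Fibonacci-style word recurrence s(k) = s(k−2)·s(k−1): e.g. h·zh = hzh.
Continuing: zhhzhhzhzhhzh · hzhzhhzhzhhzhhzhzhhzh gives term 8.

zhhzhhzhzhhzhhzhzhhzhzhhzhhzhzhhzh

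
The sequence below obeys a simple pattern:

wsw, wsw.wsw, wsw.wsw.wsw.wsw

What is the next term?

Every step duplicates the string with '.' between the halves.
So the next term is two copies of wsw.wsw.wsw.wsw with '.' between the halves.

wsw.wsw.wsw.wsw.wsw.wsw.wsw.wsw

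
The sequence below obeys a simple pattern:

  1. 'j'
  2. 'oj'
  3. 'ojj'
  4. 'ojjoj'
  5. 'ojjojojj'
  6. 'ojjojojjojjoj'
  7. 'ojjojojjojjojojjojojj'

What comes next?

Each term (from the third on) is the previous term followed by the one before it: term 3 = oj·j = ojj.
Continuing: ojjojojjojjojojjojojj · ojjojojjojjoj gives term 8.

ojjojojjojjojojjojojjojjojojjojjoj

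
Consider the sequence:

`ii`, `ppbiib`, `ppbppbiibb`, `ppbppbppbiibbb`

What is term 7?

Every step adds ppb to the front and b to the end of the previous string.
From ppbppbppbiibbb, 3 further steps: ppbppbppbiibbb → ppbppbppbppbiibbbb → ppbppbppbppbppbiibbbbb → (answer).

ppbppbppbppbppbppbiibbbbbb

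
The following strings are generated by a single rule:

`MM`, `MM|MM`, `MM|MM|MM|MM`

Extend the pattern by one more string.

Each string is two copies of the previous one joined by '|'.
Doubling MM|MM|MM|MM with '|' between the halves:

MM|MM|MM|MM|MM|MM|MM|MM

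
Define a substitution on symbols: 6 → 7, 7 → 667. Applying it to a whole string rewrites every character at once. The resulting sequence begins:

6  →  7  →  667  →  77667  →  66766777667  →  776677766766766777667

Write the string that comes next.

φ(776677766766766777667) expands symbol-by-symbol to 667 667 7 7 667 667 667 7 7 667 7 7 667 7 7 667 667 667 7 7 667; joining the 21 pieces gives the next term.

6676677766766766777667776677766766766777667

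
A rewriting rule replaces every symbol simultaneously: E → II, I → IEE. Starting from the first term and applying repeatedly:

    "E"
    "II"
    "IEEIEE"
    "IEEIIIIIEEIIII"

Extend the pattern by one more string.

Rewriting the 14 symbols of IEEIIIIIEEIIII one by one yields IEE II II IEE IEE IEE IEE IEE II II IEE IEE IEE IEE; concatenated:

IEEIIIIIEEIEEIEEIEEIEEIIIIIEEIEEIEEIEE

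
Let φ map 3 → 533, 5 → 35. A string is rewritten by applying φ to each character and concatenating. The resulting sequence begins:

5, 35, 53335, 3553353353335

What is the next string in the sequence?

φ(3553353353335) expands symbol-by-symbol to 533 35 35 533 533 35 533 533 35 533 533 533 35; joining the 13 pieces gives the next term.

5333535533533355335333553353353335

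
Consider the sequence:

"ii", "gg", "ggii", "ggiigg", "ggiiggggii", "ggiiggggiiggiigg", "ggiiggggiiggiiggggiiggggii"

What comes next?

ggiiggggiiggiiggggiiggggiiggiiggggiiggiigg

Each term (from the third on) is the previous term followed by the one before it: term 3 = gg·ii = ggii.
So term 8 is ggiiggggiiggiiggggiiggggii·ggiiggggiiggiigg.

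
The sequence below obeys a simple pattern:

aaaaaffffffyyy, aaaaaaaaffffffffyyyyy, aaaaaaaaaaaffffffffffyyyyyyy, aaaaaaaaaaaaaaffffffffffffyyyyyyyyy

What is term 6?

Each string has the form a^{3n-1} f^{2n+2} y^{2n-1}, where the shown terms are n = 2, 3, 4, 5.
Setting n = 7 gives 20, 16, 13 characters in each block.

aaaaaaaaaaaaaaaaaaaaffffffffffffffffyyyyyyyyyyyyy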